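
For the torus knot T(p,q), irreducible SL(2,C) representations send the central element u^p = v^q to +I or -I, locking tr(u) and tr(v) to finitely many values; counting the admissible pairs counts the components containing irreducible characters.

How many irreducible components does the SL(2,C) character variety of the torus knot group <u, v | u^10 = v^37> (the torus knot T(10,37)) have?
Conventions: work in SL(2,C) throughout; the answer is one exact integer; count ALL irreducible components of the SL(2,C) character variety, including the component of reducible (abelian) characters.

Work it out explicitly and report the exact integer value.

163

For T(10,37): irreducibility forces the central element u^10 = v^37 to one of +I, -I.
This locks tr(u) to 2*cos(pi*alpha/10), alpha in 1..9, and tr(v) to 2*cos(pi*beta/37), beta in 1..36, on each component of irreducible characters.
u^10 = (-1)^alpha I and v^37 = (-1)^beta I must agree, so alpha and beta have equal parity.
Counting: 5 odd alphas x 18 odd betas + 4 even alphas x 18 even betas = 90 + 72 = 162.
components with irreducible characters: 162; plus the single component of reducible (abelian) characters: total 163.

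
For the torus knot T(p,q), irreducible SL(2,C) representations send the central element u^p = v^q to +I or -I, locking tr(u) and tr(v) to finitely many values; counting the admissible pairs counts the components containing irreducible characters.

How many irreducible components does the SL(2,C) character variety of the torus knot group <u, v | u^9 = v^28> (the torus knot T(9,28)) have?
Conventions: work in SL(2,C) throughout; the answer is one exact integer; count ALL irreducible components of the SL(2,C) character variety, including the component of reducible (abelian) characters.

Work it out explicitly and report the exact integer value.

109

For T(9,28): irreducibility forces the central element u^9 = v^28 to one of +I, -I.
On an irreducible component, tr(u) is locked at 2*cos(pi*alpha/9) for some alpha in 1..8, and tr(v) at 2*cos(pi*beta/28) for some beta in 1..27.
Consistency of u^9 = (-1)^alpha I with v^28 = (-1)^beta I forces alpha = beta (mod 2).
Enumerate parity-matched pairs: 4*14 odd-odd plus 4*13 even-even gives 108.
Total: 108 irreducible-character components + 1 reducible (abelian) component = 109.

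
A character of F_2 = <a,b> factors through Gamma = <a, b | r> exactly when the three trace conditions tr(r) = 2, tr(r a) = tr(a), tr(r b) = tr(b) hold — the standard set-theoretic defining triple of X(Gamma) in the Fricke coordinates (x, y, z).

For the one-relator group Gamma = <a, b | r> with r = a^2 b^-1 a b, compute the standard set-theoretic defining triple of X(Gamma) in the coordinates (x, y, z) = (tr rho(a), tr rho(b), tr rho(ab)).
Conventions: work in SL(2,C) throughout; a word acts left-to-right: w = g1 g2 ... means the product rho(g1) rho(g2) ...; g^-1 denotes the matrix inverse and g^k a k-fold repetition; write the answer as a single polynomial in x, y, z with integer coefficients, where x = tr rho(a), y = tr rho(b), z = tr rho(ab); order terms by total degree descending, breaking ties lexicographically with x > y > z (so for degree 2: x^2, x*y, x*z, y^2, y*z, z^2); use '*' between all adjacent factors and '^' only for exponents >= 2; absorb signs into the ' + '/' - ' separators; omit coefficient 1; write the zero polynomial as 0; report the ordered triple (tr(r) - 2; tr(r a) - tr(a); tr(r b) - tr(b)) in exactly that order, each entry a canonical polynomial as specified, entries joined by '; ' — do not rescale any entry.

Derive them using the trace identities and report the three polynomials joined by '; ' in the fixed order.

x^2*y*z - x*y^2 - x*z^2 + x - 2; x^3*y*z - x^2*y^2 - x^2*z^2 - x*y*z + x^2 + y^2 + z^2 - x - 2; x^2*y^2*z - x^3*y - x*y^3 - x*y*z^2 + x^2*z + 3*x*y - y - z

use: trace(a b a) = trace(a)*trace(b a) - trace(b)  (reduce the a square) = x*z - y
trace(a b a^2) = trace(a)*trace(a b a) - trace(a b)  (reduce the a square) = x^2*z - x*y - z
trace(b a b a) = trace(b a)*trace(b a) - trace(1)  (split on b) = z^2 - 2
trace(b a b) = trace(b)*trace(a b) - trace(a)  (reduce the b square) = y*z - x
use: trace(a b a^2 b) = trace(a)*trace(b a b a) - trace(b a b)  (reduce the a square) = x*z^2 - y*z - x
use: trace(a^2 b^-1 a b) = trace(a b a^2)*trace(b) - trace(a b a^2 b)  (eliminate b^-1) = x^2*y*z - x*y^2 - x*z^2 + x
trace(a b a^3) = trace(a)*trace(b a^3) - trace(b a^2) = x^3*z - x^2*y - 2*x*z + y
trace(a b a^3 b) = trace(a)*trace(b a b a^2) - trace(b a b a) = x^2*z^2 - x*y*z - x^2 - z^2 + 2
trace(a^2 b^-1 a b a) = trace(a b a^3)*trace(b) - trace(a b a^3 b) = x^3*y*z - x^2*y^2 - x^2*z^2 - x*y*z + x^2 + y^2 + z^2 - 2
apply: trace(b^2) = trace(b)*trace(b) - trace(1) = y^2 - 2
use: trace(a b^2 a) = trace(a)*trace(b^2 a) - trace(b^2) = x*y*z - x^2 - y^2 + 2
apply: trace(a b^2 a^2) = trace(a)*trace(a b^2 a) - trace(a b^2) = x^2*y*z - x^3 - x*y^2 - y*z + 3*x
apply: trace(a b^2 a^2 b) = trace(b)*trace(a^2 b a b) - trace(a^2 b a) = x*y*z^2 - x^2*z - y^2*z + z
apply: trace(a^2 b^-1 a b^2) = trace(a b^2 a^2)*trace(b) - trace(a b^2 a^2 b) = x^2*y^2*z - x^3*y - x*y^3 - x*y*z^2 + x^2*z + 3*x*y - z
assemble the triple (trace(r) - 2; trace(r a) - x; trace(r b) - y)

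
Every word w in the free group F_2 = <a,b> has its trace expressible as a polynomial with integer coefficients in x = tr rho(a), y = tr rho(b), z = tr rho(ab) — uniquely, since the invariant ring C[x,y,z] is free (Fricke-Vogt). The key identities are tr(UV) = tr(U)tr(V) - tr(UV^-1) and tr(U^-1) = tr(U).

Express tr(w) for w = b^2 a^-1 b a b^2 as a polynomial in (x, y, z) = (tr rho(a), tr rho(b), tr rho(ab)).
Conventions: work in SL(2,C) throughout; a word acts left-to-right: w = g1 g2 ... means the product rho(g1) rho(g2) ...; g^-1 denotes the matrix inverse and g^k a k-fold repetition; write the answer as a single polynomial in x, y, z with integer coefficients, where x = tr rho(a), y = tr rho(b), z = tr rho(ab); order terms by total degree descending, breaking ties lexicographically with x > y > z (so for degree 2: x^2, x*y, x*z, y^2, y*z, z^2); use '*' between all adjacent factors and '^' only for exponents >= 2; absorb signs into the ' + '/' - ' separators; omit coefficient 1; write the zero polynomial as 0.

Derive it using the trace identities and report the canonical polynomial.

x*y^4*z - x^2*y^3 - y^3*z^2 - 2*x*y^2*z + 2*x^2*y + y^3 + 2*y*z^2 - 3*y

and tr(a b^2) = tr(b) tr(a b) - tr(a)  (reduce the b square) = y*z - x
next, tr(a b^3) = tr(b) tr(a b^2) - tr(a b)  (reduce the b square) = y^2*z - x*y - z
next, tr(a b^4) = tr(b) tr(a b^3) - tr(a b^2)  (reduce the b square) = y^3*z - x*y^2 - 2*y*z + x
tr(b a b^4) = tr(b) tr(a b^4) - tr(a b^3)  (reduce the b square) = y^4*z - x*y^3 - 3*y^2*z + 2*x*y + z
tr(a b a b) = tr(b a) tr(b a) - tr(1)  (split on b) = z^2 - 2
tr(a b a) = tr(a) tr(b a) - tr(b)  (reduce the a square) = x*z - y
tr(b a b a b) = tr(b) tr(a b a b) - tr(a b a)  (reduce the b square) = y*z^2 - x*z - y
tr(a b a b^3) = tr(b) tr(b a b a b) - tr(b a b a)  (reduce the b square) = y^2*z^2 - x*y*z - y^2 - z^2 + 2
next, tr(b a b^4 a) = tr(b) tr(a b a b^3) - tr(a b a b^2)  (reduce the b square) = y^3*z^2 - x*y^2*z - y^3 - 2*y*z^2 + x*z + 3*y
and tr(b^2 a^-1 b a b^2) = tr(b a b^4) tr(a) - tr(b a b^4 a)  (eliminate a^-1) = x*y^4*z - x^2*y^3 - y^3*z^2 - 2*x*y^2*z + 2*x^2*y + y^3 + 2*y*z^2 - 3*y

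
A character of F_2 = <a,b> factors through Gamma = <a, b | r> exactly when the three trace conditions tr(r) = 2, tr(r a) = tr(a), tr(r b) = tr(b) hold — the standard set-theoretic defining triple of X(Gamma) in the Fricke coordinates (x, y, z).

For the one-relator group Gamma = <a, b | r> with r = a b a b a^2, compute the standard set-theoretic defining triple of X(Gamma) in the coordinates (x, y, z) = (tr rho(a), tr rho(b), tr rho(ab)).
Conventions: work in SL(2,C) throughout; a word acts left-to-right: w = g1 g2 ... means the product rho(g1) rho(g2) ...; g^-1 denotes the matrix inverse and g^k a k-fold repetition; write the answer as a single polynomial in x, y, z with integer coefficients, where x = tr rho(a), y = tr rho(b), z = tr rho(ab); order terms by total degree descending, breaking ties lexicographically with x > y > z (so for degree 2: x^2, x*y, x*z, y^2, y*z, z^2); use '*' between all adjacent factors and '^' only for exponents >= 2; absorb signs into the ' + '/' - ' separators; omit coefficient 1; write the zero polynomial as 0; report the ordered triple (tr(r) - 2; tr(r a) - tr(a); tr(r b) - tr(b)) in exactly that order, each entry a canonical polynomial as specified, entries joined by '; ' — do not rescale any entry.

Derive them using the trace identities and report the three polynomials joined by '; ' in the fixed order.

trace(b a b a) = trace(b a) trace(b a) - trace(1)  (split on b) = z^2 - 2
trace(b a b) = trace(b) trace(a b) - trace(a)  (reduce the b square) = y*z - x
trace(b a b a^2) = trace(a) trace(b a b a) - trace(b a b)  (reduce the a square) = x*z^2 - y*z - x
trace(a b a b a^2) = trace(a) trace(b a b a^2) - trace(b a b a)  (reduce the a square) = x^2*z^2 - x*y*z - x^2 - z^2 + 2
trace(a b a b a^3) = trace(a) trace(b a b a^3) - trace(b a b a^2) = x^3*z^2 - x^2*y*z - x^3 - 2*x*z^2 + y*z + 3*x
trace(b a b a b a) = trace(b a b a) trace(b a) - trace(a b)   [split at repeated b] = z^3 - 3*z
trace(a b a) = trace(a) trace(b a) - trace(b) = x*z - y
trace(b a b a b) = trace(b) trace(a b a b) - trace(a b a) = y*z^2 - x*z - y
trace(a b a b a^2 b) = trace(a) trace(b a b a b a) - trace(b a b a b) = x*z^3 - y*z^2 - 2*x*z + y
assemble the triple (trace(r) - 2; trace(r a) - x; trace(r b) - y)

x^2*z^2 - x*y*z - x^2 - z^2; x^3*z^2 - x^2*y*z - x^3 - 2*x*z^2 + y*z + 2*x; x*z^3 - y*z^2 - 2*x*z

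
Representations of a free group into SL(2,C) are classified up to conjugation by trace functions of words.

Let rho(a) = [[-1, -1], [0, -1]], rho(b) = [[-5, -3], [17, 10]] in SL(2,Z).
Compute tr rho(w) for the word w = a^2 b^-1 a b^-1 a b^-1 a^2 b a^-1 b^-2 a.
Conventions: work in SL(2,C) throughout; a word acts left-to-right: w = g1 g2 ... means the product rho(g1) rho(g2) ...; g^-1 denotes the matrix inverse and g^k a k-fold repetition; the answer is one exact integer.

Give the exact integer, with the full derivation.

-18821635

rho(a) = [[-1, -1], [0, -1]]
... * rho(a) = [[-1, -1], [0, -1]]  ->  [[1, 2], [0, 1]]
... * rho(b^-1) = [[10, 3], [-17, -5]]  ->  [[-24, -7], [-17, -5]]
... * rho(a) = [[-1, -1], [0, -1]]  ->  [[24, 31], [17, 22]]
... * rho(b^-1) = [[10, 3], [-17, -5]]  ->  [[-287, -83], [-204, -59]]
... * rho(a) = [[-1, -1], [0, -1]]  ->  [[287, 370], [204, 263]]
... * rho(b^-1) = [[10, 3], [-17, -5]]  ->  [[-3420, -989], [-2431, -703]]
... * rho(a) = [[-1, -1], [0, -1]]  ->  [[3420, 4409], [2431, 3134]]
... * rho(a) = [[-1, -1], [0, -1]]  ->  [[-3420, -7829], [-2431, -5565]]
... * rho(b) = [[-5, -3], [17, 10]]  ->  [[-115993, -68030], [-82450, -48357]]
... * rho(a^-1) = [[-1, 1], [0, -1]]  ->  [[115993, -47963], [82450, -34093]]
... * rho(b^-1) = [[10, 3], [-17, -5]]  ->  [[1975301, 587794], [1404081, 417815]]
... * rho(b^-1) = [[10, 3], [-17, -5]]  ->  [[9760512, 2986933], [6937955, 2123168]]
... * rho(a) = [[-1, -1], [0, -1]]  ->  [[-9760512, -12747445], [-6937955, -9061123]]
tr = -9760512 + -9061123 = -18821635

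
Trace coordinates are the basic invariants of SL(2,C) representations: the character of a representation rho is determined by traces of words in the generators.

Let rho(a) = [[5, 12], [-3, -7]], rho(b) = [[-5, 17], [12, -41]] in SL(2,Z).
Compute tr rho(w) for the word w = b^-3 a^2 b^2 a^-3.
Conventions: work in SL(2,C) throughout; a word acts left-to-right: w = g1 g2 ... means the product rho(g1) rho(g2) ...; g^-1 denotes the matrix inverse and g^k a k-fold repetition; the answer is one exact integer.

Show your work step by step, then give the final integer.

55736079295

rho(b^-1) = [[-41, -17], [-12, -5]]
... * rho(b^-1) = [[-41, -17], [-12, -5]]  ->  [[1885, 782], [552, 229]]
... * rho(b^-1) = [[-41, -17], [-12, -5]]  ->  [[-86669, -35955], [-25380, -10529]]
... * rho(a) = [[5, 12], [-3, -7]]  ->  [[-325480, -788343], [-95313, -230857]]
... * rho(a) = [[5, 12], [-3, -7]]  ->  [[737629, 1612641], [216006, 472243]]
... * rho(b) = [[-5, 17], [12, -41]]  ->  [[15663547, -53578588], [4586886, -15689861]]
... * rho(b) = [[-5, 17], [12, -41]]  ->  [[-721260791, 2463002407], [-211212762, 721261363]]
... * rho(a^-1) = [[-7, -12], [3, 5]]  ->  [[12437832758, 20970141527], [3642273423, 6140859959]]
... * rho(a^-1) = [[-7, -12], [3, 5]]  ->  [[-24154404725, -44403285461], [-7073334084, -13002981281]]
... * rho(a^-1) = [[-7, -12], [3, 5]]  ->  [[35870976692, 67836429395], [10504394745, 19865102603]]
tr = 35870976692 + 19865102603 = 55736079295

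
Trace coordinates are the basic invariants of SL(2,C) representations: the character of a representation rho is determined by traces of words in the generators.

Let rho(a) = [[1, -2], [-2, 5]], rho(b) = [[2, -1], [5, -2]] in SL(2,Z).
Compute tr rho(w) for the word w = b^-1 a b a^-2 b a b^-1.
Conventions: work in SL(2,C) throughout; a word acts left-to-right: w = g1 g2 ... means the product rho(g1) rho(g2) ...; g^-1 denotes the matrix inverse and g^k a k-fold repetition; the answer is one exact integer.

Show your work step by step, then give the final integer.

10370

rho(b^-1) = [[-2, 1], [-5, 2]]
... * rho(a) = [[1, -2], [-2, 5]]  ->  [[-4, 9], [-9, 20]]
... * rho(b) = [[2, -1], [5, -2]]  ->  [[37, -14], [82, -31]]
... * rho(a^-1) = [[5, 2], [2, 1]]  ->  [[157, 60], [348, 133]]
... * rho(a^-1) = [[5, 2], [2, 1]]  ->  [[905, 374], [2006, 829]]
... * rho(b) = [[2, -1], [5, -2]]  ->  [[3680, -1653], [8157, -3664]]
... * rho(a) = [[1, -2], [-2, 5]]  ->  [[6986, -15625], [15485, -34634]]
... * rho(b^-1) = [[-2, 1], [-5, 2]]  ->  [[64153, -24264], [142200, -53783]]
tr = 64153 + -53783 = 10370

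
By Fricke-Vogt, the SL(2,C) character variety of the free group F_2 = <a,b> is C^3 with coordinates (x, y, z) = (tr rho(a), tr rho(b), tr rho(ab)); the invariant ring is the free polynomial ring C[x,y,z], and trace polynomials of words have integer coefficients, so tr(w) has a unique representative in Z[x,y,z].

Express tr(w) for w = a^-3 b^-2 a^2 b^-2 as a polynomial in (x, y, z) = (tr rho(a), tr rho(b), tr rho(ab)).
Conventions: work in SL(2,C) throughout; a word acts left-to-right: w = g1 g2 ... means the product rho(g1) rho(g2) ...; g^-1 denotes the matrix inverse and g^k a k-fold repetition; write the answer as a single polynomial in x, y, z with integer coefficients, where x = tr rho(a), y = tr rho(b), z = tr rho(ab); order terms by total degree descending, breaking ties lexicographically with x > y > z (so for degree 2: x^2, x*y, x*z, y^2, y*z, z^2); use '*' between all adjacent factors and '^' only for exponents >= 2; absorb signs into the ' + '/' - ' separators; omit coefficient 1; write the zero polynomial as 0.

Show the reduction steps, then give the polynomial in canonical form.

x^4*y^3*z - x^5*y^2 - x^3*y^4 - x^3*y^2*z^2 - x^2*y^3*z + 5*x^3*y^2 + x*y^4 + x*y^2*z^2 + y^3*z - 5*x*y^2 - 2*y*z + x

tr(b^-1) = tr(b) = y
tr(a^2 b) = tr(a)*tr(b a) - tr(b) = x*z - y
apply: tr(a^2) = tr(a)*tr(a) - tr(1) = x^2 - 2
apply: tr(b a^2 b) = tr(b)*tr(a^2 b) - tr(a^2) = x*y*z - x^2 - y^2 + 2
apply: tr(b a b a) = tr(a b)*tr(a b) - tr(1) = z^2 - 2
apply: tr(b a b) = tr(b)*tr(a b) - tr(a) = y*z - x
apply: tr(b a^2 b a) = tr(a)*tr(b a b a) - tr(b a b) = x*z^2 - y*z - x
apply: tr(a^2 b a^-1 b) = tr(b a^2 b)*tr(a) - tr(b a^2 b a) = x^2*y*z - x^3 - x*y^2 - x*z^2 + y*z + 3*x
tr(a^-1 b^-1 a^2 b) = tr(a^2 b a^-1)*tr(b) - tr(a^2 b a^-1 b) = -x^2*y*z + x^3 + x*y^2 + x*z^2 - 3*x
tr(a^-2 b^-1 a^2 b) = tr(a^-1 b^-1 a^2 b)*tr(a) - tr(a^-1 b^-1 a^2 b a) = -x^3*y*z + x^4 + x^2*y^2 + x^2*z^2 - 4*x^2 + 2
tr(a^-2 b^-1 a^2 b^-1) = tr(a^-2 b^-1 a^2)*tr(b) - tr(a^-2 b^-1 a^2 b) = x^3*y*z - x^4 - x^2*y^2 - x^2*z^2 + 4*x^2 + y^2 - 2
tr(a^2 b^-2 a^-2 b^-1) = tr(a^-2 b^-1 a^2 b^-1)*tr(b) - tr(a^-2 b^-1 a^2) = x^3*y^2*z - x^4*y - x^2*y^3 - x^2*y*z^2 + 4*x^2*y + y^3 - 3*y
tr(b^-2) = tr(b^-1)*tr(b) - tr(1) = y^2 - 2
apply: tr(a^-1 b^-2 a^2 b^-2 a^-1) = tr(a^2 b^-2 a^-2 b^-1)*tr(b) - tr(a^2 b^-2 a^-2) = x^3*y^3*z - x^4*y^2 - x^2*y^4 - x^2*y^2*z^2 + 4*x^2*y^2 + y^4 - 4*y^2 + 2
use: tr(a^2 b^-1) = tr(a^2)*tr(b) - tr(a^2 b) = x^2*y - x*z - y
tr(b^-2 a^2) = tr(a^2 b^-1)*tr(b) - tr(a^2) = x^2*y^2 - x*y*z - x^2 - y^2 + 2
apply: tr(b^-1 a^2 b^-2) = tr(b^-2 a^2)*tr(b) - tr(b^-2 a^2 b) = x^2*y^3 - x*y^2*z - 2*x^2*y - y^3 + x*z + 3*y
apply: tr(b^-2 a^2 b^-2) = tr(b^-1 a^2 b^-2)*tr(b) - tr(b^-1 a^2 b^-1) = x^2*y^4 - x*y^3*z - 3*x^2*y^2 - y^4 + 2*x*y*z + x^2 + 4*y^2 - 2
tr(a^3) = tr(a)*tr(a^2) - tr(a) = x^3 - 3*x
tr(a^3 b) = tr(a)*tr(a b a) - tr(a b) = x^2*z - x*y - z
tr(a b^-1 a^2) = tr(a^3)*tr(b) - tr(a^3 b) = x^3*y - x^2*z - 2*x*y + z
use: tr(a b^-1 a^2 b) = tr(a^2 b a)*tr(b) - tr(a^2 b a b) = x^2*y*z - x*y^2 - x*z^2 + x
tr(b^-1 a^2 b^-1 a) = tr(a b^-1 a^2)*tr(b) - tr(a b^-1 a^2 b) = x^3*y^2 - 2*x^2*y*z - x*y^2 + x*z^2 + y*z - x
use: tr(b^-1 a b^-2 a^2) = tr(b^-1 a^2 b^-1 a)*tr(b) - tr(b^-1 a^2 b^-1 a b) = x^3*y^3 - 2*x^2*y^2*z - x^3*y - x*y^3 + x*y*z^2 + x^2*z + y^2*z + x*y - z
use: tr(a b^-2 a^2) = tr(b^-1 a^3)*tr(b) - tr(b^-1 a^3 b) = x^3*y^2 - x^2*y*z - x^3 - 2*x*y^2 + y*z + 3*x
tr(b^-2 a^2 b^-2 a) = tr(b^-1 a b^-2 a^2)*tr(b) - tr(b^-1 a b^-2 a^2 b) = x^3*y^4 - 2*x^2*y^3*z - 2*x^3*y^2 - x*y^4 + x*y^2*z^2 + 2*x^2*y*z + y^3*z + x^3 + 3*x*y^2 - 2*y*z - 3*x
use: tr(a^-1 b^-2 a^2 b^-2) = tr(b^-2 a^2 b^-2)*tr(a) - tr(b^-2 a^2 b^-2 a) = x^2*y^3*z - x^3*y^2 - x*y^2*z^2 - y^3*z + x*y^2 + 2*y*z + x
use: tr(a^-3 b^-2 a^2 b^-2) = tr(a^-1 b^-2 a^2 b^-2 a^-1)*tr(a) - tr(a^-1 b^-2 a^2 b^-2) = x^4*y^3*z - x^5*y^2 - x^3*y^4 - x^3*y^2*z^2 - x^2*y^3*z + 5*x^3*y^2 + x*y^4 + x*y^2*z^2 + y^3*z - 5*x*y^2 - 2*y*z + x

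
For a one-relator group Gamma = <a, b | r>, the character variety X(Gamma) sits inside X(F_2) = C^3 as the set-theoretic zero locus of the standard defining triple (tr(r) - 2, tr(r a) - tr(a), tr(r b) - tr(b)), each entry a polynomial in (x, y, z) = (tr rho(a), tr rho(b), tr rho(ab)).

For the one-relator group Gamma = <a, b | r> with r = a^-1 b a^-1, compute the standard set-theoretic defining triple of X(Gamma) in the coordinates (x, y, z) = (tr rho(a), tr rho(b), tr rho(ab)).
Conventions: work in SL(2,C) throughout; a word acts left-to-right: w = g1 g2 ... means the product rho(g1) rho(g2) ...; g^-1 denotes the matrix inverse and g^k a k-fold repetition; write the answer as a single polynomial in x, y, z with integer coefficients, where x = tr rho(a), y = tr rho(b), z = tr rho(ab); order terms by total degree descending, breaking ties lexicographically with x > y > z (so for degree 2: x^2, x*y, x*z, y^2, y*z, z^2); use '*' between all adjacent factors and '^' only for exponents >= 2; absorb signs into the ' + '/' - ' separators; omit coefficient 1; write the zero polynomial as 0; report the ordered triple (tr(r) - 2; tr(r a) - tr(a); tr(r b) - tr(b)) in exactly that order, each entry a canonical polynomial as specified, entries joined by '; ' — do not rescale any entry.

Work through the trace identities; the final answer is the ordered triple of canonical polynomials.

tr(a^-1 b) = tr(b) * tr(a) - tr(b a) = x*y - z
tr(a^-1 b a^-1) = tr(a^-1 b) * tr(a) - tr(a^-1 b a) = x^2*y - x*z - y
use: tr(b^2) = tr(b) * tr(b) - tr(1)  (reduce the b square) = y^2 - 2
tr(b^2 a) = tr(b) * tr(a b) - tr(a)  (reduce the b square) = y*z - x
tr(b a^-1 b) = tr(b^2) * tr(a) - tr(b^2 a)  (eliminate a^-1) = x*y^2 - y*z - x
apply: tr(b a b a) = tr(b a) * tr(b a) - tr(1)  (split on b) = z^2 - 2
tr(b a^-1 b a) = tr(b a b) * tr(a) - tr(b a b a)  (eliminate a^-1) = x*y*z - x^2 - z^2 + 2
tr(a^-1 b a^-1 b) = tr(b a^-1 b) * tr(a) - tr(b a^-1 b a)  (eliminate a^-1) = x^2*y^2 - 2*x*y*z + z^2 - 2
assemble the triple (tr(r) - 2; tr(r a) - x; tr(r b) - y)

x^2*y - x*z - y - 2; x*y - x - z; x^2*y^2 - 2*x*y*z + z^2 - y - 2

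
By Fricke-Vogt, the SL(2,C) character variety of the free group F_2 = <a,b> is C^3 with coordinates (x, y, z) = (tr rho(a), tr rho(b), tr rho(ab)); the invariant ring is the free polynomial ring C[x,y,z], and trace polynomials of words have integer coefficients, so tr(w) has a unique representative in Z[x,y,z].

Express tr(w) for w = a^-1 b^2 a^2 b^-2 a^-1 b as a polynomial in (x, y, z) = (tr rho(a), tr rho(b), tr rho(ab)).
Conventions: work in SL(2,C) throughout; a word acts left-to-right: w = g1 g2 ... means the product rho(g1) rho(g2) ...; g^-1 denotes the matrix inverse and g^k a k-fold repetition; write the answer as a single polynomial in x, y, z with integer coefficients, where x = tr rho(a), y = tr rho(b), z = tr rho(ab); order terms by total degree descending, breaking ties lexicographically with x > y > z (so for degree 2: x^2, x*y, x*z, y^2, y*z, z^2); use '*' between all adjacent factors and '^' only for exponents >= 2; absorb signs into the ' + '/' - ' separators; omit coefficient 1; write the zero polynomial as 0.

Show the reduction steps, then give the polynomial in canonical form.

tr(b a b) = tr(b) tr(a b) - tr(a)   [square of b] = y*z - x
tr(b^3 a) = tr(b) tr(b a b) - tr(b a)   [square of b] = y^2*z - x*y - z
apply: tr(b^2) = tr(b) tr(b) - tr(1)   [square of b] = y^2 - 2
use: tr(b^3) = tr(b) tr(b^2) - tr(b)   [square of b] = y^3 - 3*y
tr(b a^2 b^2) = tr(a) tr(b^3 a) - tr(b^3)   [square of a] = x*y^2*z - x^2*y - y^3 - x*z + 3*y
tr(b a^2 b) = tr(a) tr(b^2 a) - tr(b^2)   [square of a] = x*y*z - x^2 - y^2 + 2
tr(b^3 a^2 b) = tr(b) tr(b a^2 b^2) - tr(b a^2 b)   [square of b] = x*y^3*z - x^2*y^2 - y^4 - 2*x*y*z + x^2 + 4*y^2 - 2
use: tr(b a b a) = tr(b a) tr(b a) - tr(1)   [split at a repeated b] = z^2 - 2
apply: tr(a^2 b a b) = tr(a) tr(b a b a) - tr(b a b)   [square of a] = x*z^2 - y*z - x
use: tr(b a^2) = tr(a) tr(b a) - tr(b)   [square of a] = x*z - y
use: tr(a^2 b a) = tr(a) tr(b a^2) - tr(b a)   [square of a] = x^2*z - x*y - z
tr(b a^2 b a b) = tr(b) tr(a^2 b a b) - tr(a^2 b a)   [square of b] = x*y*z^2 - x^2*z - y^2*z + z
use: tr(b^3 a^2 b a) = tr(b) tr(b a^2 b a b) - tr(b a^2 b a)   [square of b] = x*y^2*z^2 - x^2*y*z - y^3*z - x*z^2 + 2*y*z + x
tr(a^-1 b^3 a^2 b) = tr(b^3 a^2 b) tr(a) - tr(b^3 a^2 b a)   [inverse elimination on a] = x^2*y^3*z - x^3*y^2 - x*y^4 - x*y^2*z^2 - x^2*y*z + y^3*z + x^3 + 4*x*y^2 + x*z^2 - 2*y*z - 3*x
tr(a^-1 b^3 a^2 b^-1) = tr(a^-1 b^3 a^2) tr(b) - tr(a^-1 b^3 a^2 b)   [inverse elimination on b] = -x^2*y^3*z + x^3*y^2 + x*y^4 + x*y^2*z^2 + x^2*y*z - x^3 - 5*x*y^2 - x*z^2 + y*z + 3*x
use: tr(b^2 a^2 b^-2 a^-1 b) = tr(a^-1 b^3 a^2 b^-1) tr(b) - tr(a^-1 b^3 a^2)   [inverse elimination on b] = -x^2*y^4*z + x^3*y^3 + x*y^5 + x*y^3*z^2 + x^2*y^2*z - x^3*y - 5*x*y^3 - x*y*z^2 + 4*x*y + z
tr(a b^2 a^2) = tr(a) tr(a b^2 a) - tr(a b^2)   [square of a] = x^2*y*z - x^3 - x*y^2 - y*z + 3*x
tr(a b^2 a^2 b^-1) = tr(a b^2 a^2) tr(b) - tr(a b^2 a^2 b)   [inverse elimination on b] = x^2*y^2*z - x^3*y - x*y^3 - x*y*z^2 + x^2*z + 3*x*y - z
tr(b a b^2 a) = tr(b) tr(a b a b) - tr(a b a)   [square of b] = y*z^2 - x*z - y
apply: tr(a b a b^2 a^2) = tr(a) tr(b a b^2 a^2) - tr(b a b^2 a)   [square of a] = x^2*y*z^2 - x^3*z - x*y^2*z - y*z^2 + 2*x*z + y
tr(b a b a b a) = tr(b a b a) tr(b a) - tr(a b)   [split at a repeated b] = z^3 - 3*z
apply: tr(a^2 b a b a b) = tr(a) tr(b a b a b a) - tr(b a b a b)   [square of a] = x*z^3 - y*z^2 - 2*x*z + y
use: tr(a^2 b a b a) = tr(a) tr(a b a b a) - tr(a b a b)   [square of a] = x^2*z^2 - x*y*z - x^2 - z^2 + 2
use: tr(a b a b^2 a^2 b) = tr(b) tr(a^2 b a b a b) - tr(a^2 b a b a)   [square of b] = x*y*z^3 - x^2*z^2 - y^2*z^2 - x*y*z + x^2 + y^2 + z^2 - 2
apply: tr(a b a b^2 a^2 b^-1) = tr(a b a b^2 a^2) tr(b) - tr(a b a b^2 a^2 b)   [inverse elimination on b] = x^2*y^2*z^2 - x^3*y*z - x*y^3*z - x*y*z^3 + x^2*z^2 + 3*x*y*z - x^2 - z^2 + 2
use: tr(b a b^2 a^2 b^-2 a) = tr(a b a b^2 a^2 b^-1) tr(b) - tr(a b a b^2 a^2)   [inverse elimination on b] = x^2*y^3*z^2 - x^3*y^2*z - x*y^4*z - x*y^2*z^3 + x^3*z + 4*x*y^2*z - x^2*y - 2*x*z + y
apply: tr(b^2 a^2 b^-2 a^-1 b a) = tr(b a b^2 a^2 b^-2) tr(a) - tr(b a b^2 a^2 b^-2 a)   [inverse elimination on a] = -x^2*y^3*z^2 + 2*x^3*y^2*z + x*y^4*z + x*y^2*z^3 - x^4*y - x^2*y^3 - x^2*y*z^2 - 4*x*y^2*z + 4*x^2*y + x*z - y
tr(a^-1 b^2 a^2 b^-2 a^-1 b) = tr(b^2 a^2 b^-2 a^-1 b) tr(a) - tr(b^2 a^2 b^-2 a^-1 b a)   [inverse elimination on a] = -x^3*y^4*z + x^4*y^3 + x^2*y^5 + 2*x^2*y^3*z^2 - x^3*y^2*z - x*y^4*z - x*y^2*z^3 - 4*x^2*y^3 + 4*x*y^2*z + y

-x^3*y^4*z + x^4*y^3 + x^2*y^5 + 2*x^2*y^3*z^2 - x^3*y^2*z - x*y^4*z - x*y^2*z^3 - 4*x^2*y^3 + 4*x*y^2*z + y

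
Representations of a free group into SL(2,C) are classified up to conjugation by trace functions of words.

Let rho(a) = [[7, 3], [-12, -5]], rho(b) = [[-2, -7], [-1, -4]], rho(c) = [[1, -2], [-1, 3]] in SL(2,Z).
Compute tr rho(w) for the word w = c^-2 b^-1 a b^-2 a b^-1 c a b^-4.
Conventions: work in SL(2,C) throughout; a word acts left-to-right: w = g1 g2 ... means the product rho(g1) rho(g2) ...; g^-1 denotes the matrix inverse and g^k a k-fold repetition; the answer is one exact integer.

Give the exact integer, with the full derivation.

rho(c^-1) = [[3, 2], [1, 1]]
... * rho(c^-1) = [[3, 2], [1, 1]]  ->  [[11, 8], [4, 3]]
... * rho(b^-1) = [[-4, 7], [1, -2]]  ->  [[-36, 61], [-13, 22]]
... * rho(a) = [[7, 3], [-12, -5]]  ->  [[-984, -413], [-355, -149]]
... * rho(b^-1) = [[-4, 7], [1, -2]]  ->  [[3523, -6062], [1271, -2187]]
... * rho(b^-1) = [[-4, 7], [1, -2]]  ->  [[-20154, 36785], [-7271, 13271]]
... * rho(a) = [[7, 3], [-12, -5]]  ->  [[-582498, -244387], [-210149, -88168]]
... * rho(b^-1) = [[-4, 7], [1, -2]]  ->  [[2085605, -3588712], [752428, -1294707]]
... * rho(c) = [[1, -2], [-1, 3]]  ->  [[5674317, -14937346], [2047135, -5388977]]
... * rho(a) = [[7, 3], [-12, -5]]  ->  [[218968371, 91709681], [78997669, 33086290]]
... * rho(b^-1) = [[-4, 7], [1, -2]]  ->  [[-784163803, 1349359235], [-282904386, 486811103]]
... * rho(b^-1) = [[-4, 7], [1, -2]]  ->  [[4486014447, -8187865091], [1618428647, -2953952908]]
... * rho(b^-1) = [[-4, 7], [1, -2]]  ->  [[-26131922879, 47777831311], [-9427667496, 17236906345]]
... * rho(b^-1) = [[-4, 7], [1, -2]]  ->  [[152305522827, -278479122775], [54947576329, -100467485162]]
tr = 152305522827 + -100467485162 = 51838037665

51838037665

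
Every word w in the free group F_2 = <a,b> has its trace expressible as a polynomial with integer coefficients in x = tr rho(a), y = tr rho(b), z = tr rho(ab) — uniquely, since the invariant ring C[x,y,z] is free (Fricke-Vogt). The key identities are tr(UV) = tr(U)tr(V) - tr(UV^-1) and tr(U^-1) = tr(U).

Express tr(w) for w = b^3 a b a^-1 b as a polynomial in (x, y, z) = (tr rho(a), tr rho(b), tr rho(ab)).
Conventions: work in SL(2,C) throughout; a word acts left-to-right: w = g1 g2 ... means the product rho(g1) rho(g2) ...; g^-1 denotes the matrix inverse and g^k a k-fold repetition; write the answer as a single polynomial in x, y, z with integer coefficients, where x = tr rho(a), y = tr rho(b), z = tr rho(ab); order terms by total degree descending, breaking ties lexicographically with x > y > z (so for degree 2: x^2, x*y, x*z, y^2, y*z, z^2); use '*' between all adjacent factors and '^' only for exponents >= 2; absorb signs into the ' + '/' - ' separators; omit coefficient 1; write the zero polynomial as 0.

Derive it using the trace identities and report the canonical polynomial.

trace(b a b) = trace(b) * trace(a b) - trace(a)   [square of b] = y*z - x
trace(b a b^2) = trace(b) * trace(b a b) - trace(b a)   [square of b] = y^2*z - x*y - z
trace(b a b^3) = trace(b) * trace(b a b^2) - trace(b a b)   [square of b] = y^3*z - x*y^2 - 2*y*z + x
trace(b^4 a b) = trace(b) * trace(b a b^3) - trace(b a b^2)   [square of b] = y^4*z - x*y^3 - 3*y^2*z + 2*x*y + z
trace(a b a b) = trace(a b) * trace(a b) - trace(1)   [split at a repeated a] = z^2 - 2
trace(a b a) = trace(a) * trace(b a) - trace(b)   [square of a] = x*z - y
trace(b a b a b) = trace(b) * trace(a b a b) - trace(a b a)   [square of b] = y*z^2 - x*z - y
trace(b^2 a b a b) = trace(b) * trace(b a b a b) - trace(b a b a)   [square of b] = y^2*z^2 - x*y*z - y^2 - z^2 + 2
trace(b^4 a b a) = trace(b) * trace(b^2 a b a b) - trace(b^2 a b a)   [square of b] = y^3*z^2 - x*y^2*z - y^3 - 2*y*z^2 + x*z + 3*y
trace(b^3 a b a^-1 b) = trace(b^4 a b) * trace(a) - trace(b^4 a b a)   [inverse elimination on a] = x*y^4*z - x^2*y^3 - y^3*z^2 - 2*x*y^2*z + 2*x^2*y + y^3 + 2*y*z^2 - 3*y

x*y^4*z - x^2*y^3 - y^3*z^2 - 2*x*y^2*z + 2*x^2*y + y^3 + 2*y*z^2 - 3*y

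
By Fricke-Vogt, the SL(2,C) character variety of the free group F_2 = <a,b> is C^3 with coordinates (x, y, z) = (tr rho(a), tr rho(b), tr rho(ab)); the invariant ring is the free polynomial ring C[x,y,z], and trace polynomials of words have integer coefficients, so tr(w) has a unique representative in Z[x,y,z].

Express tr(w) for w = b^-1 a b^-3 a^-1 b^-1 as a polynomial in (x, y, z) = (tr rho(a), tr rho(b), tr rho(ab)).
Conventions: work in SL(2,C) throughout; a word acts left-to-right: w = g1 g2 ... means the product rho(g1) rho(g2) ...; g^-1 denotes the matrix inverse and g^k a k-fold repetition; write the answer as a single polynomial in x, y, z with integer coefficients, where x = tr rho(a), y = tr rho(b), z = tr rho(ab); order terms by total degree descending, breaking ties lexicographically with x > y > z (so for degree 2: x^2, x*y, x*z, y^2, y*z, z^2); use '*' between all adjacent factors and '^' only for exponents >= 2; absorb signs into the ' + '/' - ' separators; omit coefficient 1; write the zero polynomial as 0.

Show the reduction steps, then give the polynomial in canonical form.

x*y^4*z - x^2*y^3 - y^3*z^2 - x*y^2*z + x^2*y + y*z^2 + y

tr(b^-1 a) = tr(a) tr(b) - tr(a b) = x*y - z
tr(b^-2 a) = tr(b^-1 a) tr(b) - tr(b^-1 a b) = x*y^2 - y*z - x
tr(b^-2 a b^-1) = tr(b^-2 a) tr(b) - tr(b^-2 a b) = x*y^3 - y^2*z - 2*x*y + z
use: tr(a^2) = tr(a) tr(a) - tr(1) = x^2 - 2
use: tr(a^2 b) = tr(a) tr(b a) - tr(b) = x*z - y
use: tr(b^-1 a^2) = tr(a^2) tr(b) - tr(a^2 b) = x^2*y - x*z - y
apply: tr(a b^-2 a) = tr(b^-1 a^2) tr(b) - tr(b^-1 a^2 b) = x^2*y^2 - x*y*z - x^2 - y^2 + 2
tr(a b a b) = tr(b a) tr(b a) - tr(1)   [split at repeated b] = z^2 - 2
tr(a b a b^-1) = tr(a b a) tr(b) - tr(a b a b) = x*y*z - y^2 - z^2 + 2
tr(a b^-2 a b) = tr(a b a b^-1) tr(b) - tr(a b a) = x*y^2*z - y^3 - y*z^2 - x*z + 3*y
tr(b^-2 a b^-1 a) = tr(a b^-2 a) tr(b) - tr(a b^-2 a b) = x^2*y^3 - 2*x*y^2*z - x^2*y + y*z^2 + x*z - y
tr(a^-1 b^-2 a b^-1) = tr(b^-2 a b^-1) tr(a) - tr(b^-2 a b^-1 a) = x*y^2*z - x^2*y - y*z^2 + y
tr(b^-2) = tr(b^-1) tr(b) - tr(1) = y^2 - 2
use: tr(b^-1 a^-1 b^-2 a b^-1) = tr(a^-1 b^-2 a b^-1) tr(b) - tr(a^-1 b^-2 a) = x*y^3*z - x^2*y^2 - y^2*z^2 + 2
use: tr(b^-1 a b^-3 a^-1 b^-1) = tr(b^-1 a^-1 b^-2 a b^-1) tr(b) - tr(b^-1 a^-1 b^-2 a) = x*y^4*z - x^2*y^3 - y^3*z^2 - x*y^2*z + x^2*y + y*z^2 + y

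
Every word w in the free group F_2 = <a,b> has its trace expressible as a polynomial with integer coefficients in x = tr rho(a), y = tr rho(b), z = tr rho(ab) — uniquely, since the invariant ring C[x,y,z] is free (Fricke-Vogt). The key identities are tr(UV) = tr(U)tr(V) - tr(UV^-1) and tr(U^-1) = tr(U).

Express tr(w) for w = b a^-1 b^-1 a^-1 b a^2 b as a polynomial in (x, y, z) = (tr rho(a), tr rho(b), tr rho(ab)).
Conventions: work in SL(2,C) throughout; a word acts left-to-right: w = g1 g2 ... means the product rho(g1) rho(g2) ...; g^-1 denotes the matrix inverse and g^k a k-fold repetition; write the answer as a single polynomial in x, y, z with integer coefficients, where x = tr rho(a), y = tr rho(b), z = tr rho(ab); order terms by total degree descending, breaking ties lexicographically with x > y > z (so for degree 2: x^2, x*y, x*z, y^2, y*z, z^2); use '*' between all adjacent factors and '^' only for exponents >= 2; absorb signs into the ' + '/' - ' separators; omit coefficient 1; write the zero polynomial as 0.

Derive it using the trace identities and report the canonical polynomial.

x^2*y^2*z^2 - x^3*y*z - 2*x*y^3*z - x*y*z^3 + x^2*y^2 + y^4 + y^2*z^2 + 5*x*y*z - x^2 - 4*y^2 - z^2 + 2

tr(b^2 a) = tr(b) * tr(a b) - tr(a) = y*z - x
tr(b^2) = tr(b) * tr(b) - tr(1) = y^2 - 2
tr(b a^2 b) = tr(a) * tr(b^2 a) - tr(b^2) = x*y*z - x^2 - y^2 + 2
tr(b a b a) = tr(a b) * tr(a b) - tr(1)   [split at repeated a] = z^2 - 2
tr(b a^2 b a) = tr(a) * tr(b a b a) - tr(b a b) = x*z^2 - y*z - x
tr(a^-1 b a^2 b) = tr(b a^2 b) * tr(a) - tr(b a^2 b a) = x^2*y*z - x^3 - x*y^2 - x*z^2 + y*z + 3*x
tr(a^2 b) = tr(a) * tr(b a) - tr(b) = x*z - y
tr(b a^2 b^2) = tr(b) * tr(a^2 b^2) - tr(a^2 b) = x*y^2*z - x^2*y - y^3 - x*z + 3*y
tr(b^2 a b a) = tr(b) * tr(a b a b) - tr(a b a) = y*z^2 - x*z - y
tr(b^2 a b) = tr(b) * tr(a b^2) - tr(a b) = y^2*z - x*y - z
tr(a^2 b^2 a b) = tr(a) * tr(b^2 a b a) - tr(b^2 a b) = x*y*z^2 - x^2*z - y^2*z + z
tr(a^2 b^2 a) = tr(a) * tr(b^2 a^2) - tr(b^2 a) = x^2*y*z - x^3 - x*y^2 - y*z + 3*x
tr(b a^2 b^2 a b) = tr(b) * tr(a^2 b^2 a b) - tr(a^2 b^2 a) = x*y^2*z^2 - 2*x^2*y*z - y^3*z + x^3 + x*y^2 + 2*y*z - 3*x
tr(a b a b a b) = tr(b a b a) * tr(b a) - tr(a b)   [split at repeated b] = z^3 - 3*z
tr(b^2 a b a b a) = tr(b) * tr(a b a b a b) - tr(a b a b a) = y*z^3 - x*z^2 - 2*y*z + x
tr(b^2 a b a b) = tr(b) * tr(b a b a b) - tr(b a b a) = y^2*z^2 - x*y*z - y^2 - z^2 + 2
tr(b a^2 b^2 a b a) = tr(a) * tr(b^2 a b a b a) - tr(b^2 a b a b) = x*y*z^3 - x^2*z^2 - y^2*z^2 - x*y*z + x^2 + y^2 + z^2 - 2
tr(a^-1 b a^2 b^2 a b) = tr(b a^2 b^2 a b) * tr(a) - tr(b a^2 b^2 a b a) = x^2*y^2*z^2 - 2*x^3*y*z - x*y^3*z - x*y*z^3 + x^4 + x^2*y^2 + x^2*z^2 + y^2*z^2 + 3*x*y*z - 4*x^2 - y^2 - z^2 + 2
tr(b^-1 a^-1 b a^2 b^2 a) = tr(a^-1 b a^2 b^2 a) * tr(b) - tr(a^-1 b a^2 b^2 a b) = -x^2*y^2*z^2 + 2*x^3*y*z + 2*x*y^3*z + x*y*z^3 - x^4 - 2*x^2*y^2 - x^2*z^2 - y^4 - y^2*z^2 - 4*x*y*z + 4*x^2 + 4*y^2 + z^2 - 2
tr(b a^-1 b^-1 a^-1 b a^2 b) = tr(b^-1 a^-1 b a^2 b^2) * tr(a) - tr(b^-1 a^-1 b a^2 b^2 a) = x^2*y^2*z^2 - x^3*y*z - 2*x*y^3*z - x*y*z^3 + x^2*y^2 + y^4 + y^2*z^2 + 5*x*y*z - x^2 - 4*y^2 - z^2 + 2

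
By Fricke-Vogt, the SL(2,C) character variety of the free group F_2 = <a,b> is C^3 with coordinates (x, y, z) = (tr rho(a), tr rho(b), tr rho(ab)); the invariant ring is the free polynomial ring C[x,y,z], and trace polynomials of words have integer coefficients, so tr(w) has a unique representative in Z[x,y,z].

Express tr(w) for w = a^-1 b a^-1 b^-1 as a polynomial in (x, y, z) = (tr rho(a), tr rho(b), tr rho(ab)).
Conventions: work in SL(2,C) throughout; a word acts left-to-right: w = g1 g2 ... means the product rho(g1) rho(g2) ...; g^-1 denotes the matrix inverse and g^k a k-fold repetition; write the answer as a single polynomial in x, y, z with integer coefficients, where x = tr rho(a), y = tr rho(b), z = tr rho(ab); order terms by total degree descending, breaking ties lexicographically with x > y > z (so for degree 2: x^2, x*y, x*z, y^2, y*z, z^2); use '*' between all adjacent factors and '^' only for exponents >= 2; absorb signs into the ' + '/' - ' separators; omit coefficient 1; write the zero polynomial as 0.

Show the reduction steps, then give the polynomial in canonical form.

x*y*z - y^2 - z^2 + 2

trace(b a^-1) = trace(b) trace(a) - trace(b a)   [inverse elimination on a] = x*y - z
trace(a^-1 b a^-1) = trace(b a^-1) trace(a) - trace(b)   [inverse elimination on a] = x^2*y - x*z - y
trace(b^2) = trace(b) trace(b) - trace(1)   [square of b] = y^2 - 2
trace(b^2 a) = trace(b) trace(a b) - trace(a)   [square of b] = y*z - x
trace(b a^-1 b) = trace(b^2) trace(a) - trace(b^2 a)   [inverse elimination on a] = x*y^2 - y*z - x
trace(b a b a) = trace(b a) trace(b a) - trace(1)   [split at a repeated b] = z^2 - 2
trace(b a^-1 b a) = trace(b a b) trace(a) - trace(b a b a)   [inverse elimination on a] = x*y*z - x^2 - z^2 + 2
trace(a^-1 b a^-1 b) = trace(b a^-1 b) trace(a) - trace(b a^-1 b a)   [inverse elimination on a] = x^2*y^2 - 2*x*y*z + z^2 - 2
trace(a^-1 b a^-1 b^-1) = trace(a^-1 b a^-1) trace(b) - trace(a^-1 b a^-1 b)   [inverse elimination on b] = x*y*z - y^2 - z^2 + 2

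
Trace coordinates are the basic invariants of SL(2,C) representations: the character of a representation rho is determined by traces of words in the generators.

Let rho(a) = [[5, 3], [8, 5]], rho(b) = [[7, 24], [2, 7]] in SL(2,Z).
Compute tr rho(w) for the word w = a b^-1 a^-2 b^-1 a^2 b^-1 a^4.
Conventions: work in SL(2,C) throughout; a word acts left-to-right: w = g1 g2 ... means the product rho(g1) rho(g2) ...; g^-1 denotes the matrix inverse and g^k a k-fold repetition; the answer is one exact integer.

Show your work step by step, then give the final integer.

rho(a) = [[5, 3], [8, 5]]
... * rho(b^-1) = [[7, -24], [-2, 7]]  ->  [[29, -99], [46, -157]]
... * rho(a^-1) = [[5, -3], [-8, 5]]  ->  [[937, -582], [1486, -923]]
... * rho(a^-1) = [[5, -3], [-8, 5]]  ->  [[9341, -5721], [14814, -9073]]
... * rho(b^-1) = [[7, -24], [-2, 7]]  ->  [[76829, -264231], [121844, -419047]]
... * rho(a) = [[5, 3], [8, 5]]  ->  [[-1729703, -1090668], [-2743156, -1729703]]
... * rho(a) = [[5, 3], [8, 5]]  ->  [[-17373859, -10642449], [-27553404, -16877983]]
... * rho(b^-1) = [[7, -24], [-2, 7]]  ->  [[-100332115, 342475473], [-159117862, 543135815]]
... * rho(a) = [[5, 3], [8, 5]]  ->  [[2238143209, 1411381020], [3549497210, 2238325489]]
... * rho(a) = [[5, 3], [8, 5]]  ->  [[22481764205, 13771334727], [35654089962, 21840119075]]
... * rho(a) = [[5, 3], [8, 5]]  ->  [[222579498841, 136301966250], [352991402410, 216162865261]]
... * rho(a) = [[5, 3], [8, 5]]  ->  [[2203313224205, 1349248327773], [3494259934138, 2139788533535]]
tr = 2203313224205 + 2139788533535 = 4343101757740

4343101757740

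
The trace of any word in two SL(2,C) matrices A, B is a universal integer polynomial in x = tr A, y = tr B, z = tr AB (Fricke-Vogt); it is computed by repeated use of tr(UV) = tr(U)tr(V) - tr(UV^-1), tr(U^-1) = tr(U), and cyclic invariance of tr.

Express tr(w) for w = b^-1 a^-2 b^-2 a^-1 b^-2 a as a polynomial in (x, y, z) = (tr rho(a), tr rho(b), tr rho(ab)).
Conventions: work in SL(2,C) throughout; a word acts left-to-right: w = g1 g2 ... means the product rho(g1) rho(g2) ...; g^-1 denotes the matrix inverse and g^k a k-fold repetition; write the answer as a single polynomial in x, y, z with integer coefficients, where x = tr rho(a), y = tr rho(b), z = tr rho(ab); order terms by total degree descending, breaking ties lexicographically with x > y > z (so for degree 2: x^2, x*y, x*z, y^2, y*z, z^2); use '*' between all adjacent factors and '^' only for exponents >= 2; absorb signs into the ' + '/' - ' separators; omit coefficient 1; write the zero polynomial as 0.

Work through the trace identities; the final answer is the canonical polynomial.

next, trace(b^-1) = trace(b) = y
trace(b^-1 a) = trace(a) trace(b) - trace(a b)   [inverse elimination on b] = x*y - z
trace(b^-1 a^-1) = trace(b^-1) trace(a) - trace(b^-1 a)   [inverse elimination on a] = z
next, trace(a^-2 b^-1) = trace(b^-1 a^-1) trace(a) - trace(b^-1)   [inverse elimination on a] = x*z - y
trace(b a b) = trace(b) trace(a b) - trace(a)   [square of b] = y*z - x
next, trace(b a b a) = trace(b a) trace(b a) - trace(1)   [split at a repeated b] = z^2 - 2
trace(a b a^-1 b) = trace(b a b) trace(a) - trace(b a b a)   [inverse elimination on a] = x*y*z - x^2 - z^2 + 2
next, trace(b^-1 a b a^-1) = trace(a b a^-1) trace(b) - trace(a b a^-1 b)   [inverse elimination on b] = -x*y*z + x^2 + y^2 + z^2 - 2
trace(b^-1 a b a^-2) = trace(b^-1 a b a^-1) trace(a) - trace(b^-1 a b)   [inverse elimination on a] = -x^2*y*z + x^3 + x*y^2 + x*z^2 - 3*x
next, trace(a^-3 b^-1 a b) = trace(b^-1 a b a^-2) trace(a) - trace(b^-1 a b a^-1)   [inverse elimination on a] = -x^3*y*z + x^4 + x^2*y^2 + x^2*z^2 + x*y*z - 4*x^2 - y^2 - z^2 + 2
next, trace(a^-1 b^-1 a b^-1 a^-2) = trace(a^-3 b^-1 a) trace(b) - trace(a^-3 b^-1 a b)   [inverse elimination on b] = x^3*y*z - x^4 - x^2*y^2 - x^2*z^2 + 4*x^2 + z^2 - 2
trace(a^2) = trace(a) trace(a) - trace(1)   [square of a] = x^2 - 2
and trace(a b^2 a) = trace(b) trace(a^2 b) - trace(a^2)   [square of b] = x*y*z - x^2 - y^2 + 2
and trace(a b^2 a b) = trace(b) trace(a b a b) - trace(a b a)   [square of b] = y*z^2 - x*z - y
next, trace(b a b^-1 a b) = trace(a b^2 a) trace(b) - trace(a b^2 a b)   [inverse elimination on b] = x*y^2*z - x^2*y - y^3 - y*z^2 + x*z + 3*y
and trace(a b a b a) = trace(a) trace(b a b a) - trace(b a b)   [square of a] = x*z^2 - y*z - x
next, trace(a b a b a b) = trace(a b a b) trace(a b) - trace(b a)   [split at a repeated a] = z^3 - 3*z
trace(b a b^-1 a b a) = trace(a b a b a) trace(b) - trace(a b a b a b)   [inverse elimination on b] = x*y*z^2 - y^2*z - z^3 - x*y + 3*z
trace(b a^-1 b a b^-1 a) = trace(b a b^-1 a b) trace(a) - trace(b a b^-1 a b a)   [inverse elimination on a] = x^2*y^2*z - x^3*y - x*y^3 - 2*x*y*z^2 + x^2*z + y^2*z + z^3 + 4*x*y - 3*z
and trace(a b^-1 a^-1 b a^-1 b) = trace(b a^-1 b a b^-1) trace(a) - trace(b a^-1 b a b^-1 a)   [inverse elimination on a] = -x^2*y^2*z + x^3*y + x*y^3 + 2*x*y*z^2 - x^2*z - y^2*z - z^3 - 3*x*y + 3*z
next, trace(b a^-1 b^-1 a b^-1 a^-1) = trace(a b^-1 a^-1 b a^-1) trace(b) - trace(a b^-1 a^-1 b a^-1 b)   [inverse elimination on b] = x^2*y^2*z - x^3*y - x*y^3 - 2*x*y*z^2 + x^2*z + y^2*z + z^3 + 4*x*y - 3*z
trace(a^-1 b^-1 a b^-1 a^-2 b) = trace(b a^-1 b^-1 a b^-1 a^-1) trace(a) - trace(b a^-1 b^-1 a b^-1)   [inverse elimination on a] = x^3*y^2*z - x^4*y - x^2*y^3 - 2*x^2*y*z^2 + x^3*z + x*y^2*z + x*z^3 + 4*x^2*y - 3*x*z - y
and trace(a b^-1 a^-2 b^-1 a^-1 b^-1) = trace(a^-1 b^-1 a b^-1 a^-2) trace(b) - trace(a^-1 b^-1 a b^-1 a^-2 b)   [inverse elimination on b] = x^2*y*z^2 - x^3*z - x*y^2*z - x*z^3 + y*z^2 + 3*x*z - y
next, trace(b^-1 a^-1 b^-2 a b^-1 a^-2) = trace(a b^-1 a^-2 b^-1 a^-1 b^-1) trace(b) - trace(a b^-1 a^-2 b^-1 a^-1)   [inverse elimination on b] = x^2*y^2*z^2 - x^3*y*z - x*y^3*z - x*y*z^3 + y^2*z^2 + 2*x*y*z + x^2 - 2
trace(a^-1 b^-2 a b^-1 a^-2) = trace(a b^-1 a^-3 b^-1) trace(b) - trace(a b^-1 a^-3)   [inverse elimination on b] = x^3*y^2*z - x^4*y - x^2*y^3 - x^2*y*z^2 + 4*x^2*y + y*z^2 - x*z - y
and trace(b^-1 a^-2 b^-2 a^-1 b^-2 a) = trace(b^-1 a^-1 b^-2 a b^-1 a^-2) trace(b) - trace(b^-1 a^-1 b^-2 a b^-1 a^-2 b)   [inverse elimination on b] = x^2*y^3*z^2 - 2*x^3*y^2*z - x*y^4*z - x*y^2*z^3 + x^4*y + x^2*y^3 + x^2*y*z^2 + y^3*z^2 + 2*x*y^2*z - 3*x^2*y - y*z^2 + x*z - y

x^2*y^3*z^2 - 2*x^3*y^2*z - x*y^4*z - x*y^2*z^3 + x^4*y + x^2*y^3 + x^2*y*z^2 + y^3*z^2 + 2*x*y^2*z - 3*x^2*y - y*z^2 + x*z - y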